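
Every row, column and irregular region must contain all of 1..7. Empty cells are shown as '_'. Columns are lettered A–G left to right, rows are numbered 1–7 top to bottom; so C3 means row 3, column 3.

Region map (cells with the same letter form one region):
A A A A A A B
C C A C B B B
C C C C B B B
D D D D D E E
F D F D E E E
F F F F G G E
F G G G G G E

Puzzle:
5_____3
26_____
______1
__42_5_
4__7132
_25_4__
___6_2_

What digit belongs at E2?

B5 = 5 (sole candidate).
C5 = 6 (sole candidate).
E3 = 2 (hidden single in row 3).
C1 = 2 (hidden single in row 1).
D3 = 5 (hidden single in row 3).
F3 = 6 (hidden single in row 3).
E1 = 6 (hidden single in row 1).
E4 = 3 (sole candidate).
B4 = 1 (sole candidate).
A4 = 6 (sole candidate).
G4 = 7 (sole candidate).
G6 = 6 (sole candidate).
G7 = 4 (sole candidate).
G2 = 5 (sole candidate).
E2 = 7: row 2 has {2,5,6}; col 5 has {1,2,3,4,6}; region has {1,2,3,5,6} → only 7 remains.

7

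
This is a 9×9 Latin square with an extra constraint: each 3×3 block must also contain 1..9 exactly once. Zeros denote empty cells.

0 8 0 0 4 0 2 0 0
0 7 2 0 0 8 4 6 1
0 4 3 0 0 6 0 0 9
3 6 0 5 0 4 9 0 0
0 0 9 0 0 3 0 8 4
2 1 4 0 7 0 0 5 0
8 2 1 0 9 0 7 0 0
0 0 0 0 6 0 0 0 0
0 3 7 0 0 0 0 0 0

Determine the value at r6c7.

r3c8 = 7 (sole candidate).
r4c3 = 8 (sole candidate).
r5c2 = 5 (sole candidate).
r6c6 = 9 (sole candidate).
r7c6 = 5 (sole candidate).
r8c2 = 9 (sole candidate).
r8c3 = 5 (sole candidate).
r1c3 = 6 (sole candidate).
r1c8 = 3 (sole candidate).
r1c9 = 5 (sole candidate).
r3c7 = 8 (sole candidate).
r5c1 = 7 (sole candidate).
r7c8 = 4 (sole candidate).
r8c1 = 4 (sole candidate).
r9c1 = 6 (sole candidate).
r7c4 = 3 (sole candidate).
r7c9 = 6 (sole candidate).
r2c4 = 9 (sole candidate).
r6c9 = 3 (sole candidate).
r2c1 = 5 (sole candidate).
r2c5 = 3 (sole candidate).
r3c1 = 1 (sole candidate).
r3c4 = 2 (sole candidate).
r3c5 = 5 (sole candidate).
r6c7 = 6: row 6 has {1,2,3,4,5,7,9}; col 7 has {2,4,7,8,9}; box has {3,4,5,8,9} → only 6 remains.

6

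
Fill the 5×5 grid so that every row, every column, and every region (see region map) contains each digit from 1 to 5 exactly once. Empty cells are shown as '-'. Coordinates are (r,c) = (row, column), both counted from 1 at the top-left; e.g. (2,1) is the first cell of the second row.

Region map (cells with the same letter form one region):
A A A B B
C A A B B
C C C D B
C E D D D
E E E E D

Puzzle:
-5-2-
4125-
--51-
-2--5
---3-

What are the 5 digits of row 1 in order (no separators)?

(1,1) = 3: row 1 has {2,5}; col 1 has {4}; region has {1,2,5} → only 3 remains.
(1,3) = 4: row 1 has {2,3,5}; col 3 has {2,5}; region has {1,2,3,5} → only 4 remains.
(1,5) = 1: row 1 has {2,3,4,5}; col 5 has {5}; region has {2,5} → only 1 remains.

35421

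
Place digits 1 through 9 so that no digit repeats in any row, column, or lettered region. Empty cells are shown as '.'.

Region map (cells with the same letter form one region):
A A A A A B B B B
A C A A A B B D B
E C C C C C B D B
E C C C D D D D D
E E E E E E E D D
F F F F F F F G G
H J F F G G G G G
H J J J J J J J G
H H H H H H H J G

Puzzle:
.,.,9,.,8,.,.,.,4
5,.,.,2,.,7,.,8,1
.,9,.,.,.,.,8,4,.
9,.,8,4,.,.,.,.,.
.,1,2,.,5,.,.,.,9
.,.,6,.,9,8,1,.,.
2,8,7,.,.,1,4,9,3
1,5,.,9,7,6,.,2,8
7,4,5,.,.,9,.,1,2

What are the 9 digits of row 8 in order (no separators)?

154976328

row 7, column 4 = 5: row 7 has {1,2,3,4,7,8,9}; col 4 has {2,4,9}; region has {1,6,7,8,9} → only 5 remains.
row 7, column 5 = 6: row 7 has {1,2,3,4,5,7,8,9}; col 5 has {5,7,8,9}; region has {1,2,3,4,8,9} → only 6 remains.
row 8, column 7 = 3: row 8 has {1,2,5,6,7,8,9}; col 7 has {1,4,8}; region has {1,2,5,6,7,8,9} → only 3 remains.
row 9, column 5 = 3: row 9 has {1,2,4,5,7,9}; col 5 has {5,6,7,8,9}; region has {1,2,4,5,7,9} → only 3 remains.
row 9, column 7 = 6: row 9 has {1,2,3,4,5,7,9}; col 7 has {1,3,4,8}; region has {1,2,3,4,5,7,9} → only 6 remains.
row 2, column 5 = 4: row 2 has {1,2,5,7,8}; col 5 has {3,5,6,7,8,9}; region has {2,5,8,9} → only 4 remains.
row 2, column 7 = 9: row 2 has {1,2,4,5,7,8}; col 7 has {1,3,4,6,8}; region has {1,4,7,8} → only 9 remains.
row 5, column 7 = 7: row 5 has {1,2,5,9}; col 7 has {1,3,4,6,8,9}; region has {1,2,5,9} → only 7 remains.
row 6, column 4 = 3: row 6 has {1,6,8,9}; col 4 has {2,4,5,9}; region has {1,5,6,7,8,9} → only 3 remains.
row 8, column 3 = 4: row 8 has {1,2,3,5,6,7,8,9}; col 3 has {2,5,6,7,8,9}; region has {1,2,3,5,6,7,8,9} → only 4 remains.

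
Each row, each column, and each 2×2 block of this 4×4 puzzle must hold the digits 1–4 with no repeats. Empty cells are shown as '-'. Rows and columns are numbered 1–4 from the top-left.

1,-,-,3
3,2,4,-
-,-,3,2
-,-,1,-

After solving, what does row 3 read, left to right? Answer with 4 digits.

4132

row 1, column 2 = 4 (sole candidate).
row 1, column 3 = 2 (sole candidate).
row 2, column 4 = 1 (sole candidate).
row 3, column 1 = 4: row 3 has {2,3}; col 1 has {1,3}; box has {} → only 4 remains.
row 3, column 2 = 1: row 3 has {2,3,4}; col 2 has {2,4}; box has {4} → only 1 remains.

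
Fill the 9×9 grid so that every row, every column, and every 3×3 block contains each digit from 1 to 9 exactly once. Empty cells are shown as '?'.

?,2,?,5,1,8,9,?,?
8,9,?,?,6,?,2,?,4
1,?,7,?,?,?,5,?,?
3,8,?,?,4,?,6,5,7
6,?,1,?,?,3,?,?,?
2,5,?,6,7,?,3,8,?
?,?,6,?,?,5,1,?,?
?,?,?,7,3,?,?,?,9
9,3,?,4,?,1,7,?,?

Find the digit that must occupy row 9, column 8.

row 1, column 1 = 4 (sole candidate).
row 1, column 3 = 3 (sole candidate).
row 1, column 9 = 6 (sole candidate).
row 2, column 3 = 5 (sole candidate).
row 2, column 4 = 3 (sole candidate).
row 2, column 6 = 7 (sole candidate).
row 2, column 8 = 1 (sole candidate).
row 3, column 2 = 6 (sole candidate).
row 3, column 8 = 3 (sole candidate).
row 3, column 9 = 8 (sole candidate).
row 4, column 3 = 9 (sole candidate).
row 4, column 6 = 2 (sole candidate).
row 5, column 7 = 4 (sole candidate).
row 5, column 9 = 2 (sole candidate).
row 6, column 3 = 4 (sole candidate).
row 6, column 6 = 9 (sole candidate).
row 6, column 9 = 1 (sole candidate).
row 7, column 1 = 7 (sole candidate).
row 7, column 2 = 4 (sole candidate).
row 7, column 8 = 2 (sole candidate).
row 7, column 9 = 3 (sole candidate).
row 8, column 1 = 5 (sole candidate).
row 8, column 2 = 1 (sole candidate).
row 8, column 6 = 6 (sole candidate).
row 8, column 7 = 8 (sole candidate).
row 8, column 8 = 4 (sole candidate).
row 9, column 8 = 6: row 9 has {1,3,4,7,9}; col 8 has {1,2,3,4,5,8}; box has {1,2,3,4,7,8,9} → only 6 remains.

6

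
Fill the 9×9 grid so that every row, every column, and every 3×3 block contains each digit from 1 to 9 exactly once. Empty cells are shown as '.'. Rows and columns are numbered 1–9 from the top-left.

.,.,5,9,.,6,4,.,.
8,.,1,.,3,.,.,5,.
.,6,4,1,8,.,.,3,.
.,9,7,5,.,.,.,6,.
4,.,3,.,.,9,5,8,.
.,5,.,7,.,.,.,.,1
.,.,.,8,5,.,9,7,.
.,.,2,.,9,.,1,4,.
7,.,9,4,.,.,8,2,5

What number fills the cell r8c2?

r1c8 = 1 (sole candidate).
r2c4 = 2 (sole candidate).
r5c4 = 6 (sole candidate).
r6c8 = 9 (sole candidate).
r7c3 = 6 (sole candidate).
r7c9 = 3 (sole candidate).
r8c4 = 3 (sole candidate).
r8c6 = 7 (sole candidate).
r8c9 = 6 (sole candidate).
r9c6 = 1 (sole candidate).
r1c5 = 7 (sole candidate).
r2c2 = 7 (sole candidate).
r2c6 = 4 (sole candidate).
r2c7 = 6 (sole candidate).
r2c9 = 9 (sole candidate).
r3c6 = 5 (sole candidate).
r6c3 = 8 (sole candidate).
r7c1 = 1 (sole candidate).
r7c2 = 4 (sole candidate).
r7c6 = 2 (sole candidate).
r8c1 = 5 (sole candidate).
r8c2 = 8: row 8 has {1,2,3,4,5,6,7,9}; col 2 has {4,5,6,7,9}; box has {1,2,4,5,6,7,9} → only 8 remains.

8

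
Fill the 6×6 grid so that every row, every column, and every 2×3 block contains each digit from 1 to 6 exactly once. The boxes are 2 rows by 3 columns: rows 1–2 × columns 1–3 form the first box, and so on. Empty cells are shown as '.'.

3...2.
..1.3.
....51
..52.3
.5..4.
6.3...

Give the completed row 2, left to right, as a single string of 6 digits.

row 4, column 5 = 6 (sole candidate).
row 5, column 3 = 2 (sole candidate).
row 5, column 6 = 6 (sole candidate).
row 6, column 5 = 1 (sole candidate).
row 3, column 4 = 4 (sole candidate).
row 5, column 1 = 1 (sole candidate).
row 5, column 4 = 3 (sole candidate).
row 6, column 2 = 4 (sole candidate).
row 6, column 4 = 5 (sole candidate).
row 6, column 6 = 2 (sole candidate).
row 1, column 2 = 6 (sole candidate).
row 1, column 3 = 4 (sole candidate).
row 1, column 4 = 1 (sole candidate).
row 1, column 6 = 5 (sole candidate).
row 2, column 2 = 2: row 2 has {1,3}; col 2 has {4,5,6}; box has {1,3,4,6} → only 2 remains.
row 2, column 4 = 6: row 2 has {1,2,3}; col 4 has {1,2,3,4,5}; box has {1,2,3,5} → only 6 remains.
row 2, column 6 = 4: row 2 has {1,2,3,6}; col 6 has {1,2,3,5,6}; box has {1,2,3,5,6} → only 4 remains.
row 3, column 1 = 2 (sole candidate).
row 3, column 2 = 3 (sole candidate).
row 3, column 3 = 6 (sole candidate).
row 4, column 1 = 4 (sole candidate).
row 4, column 2 = 1 (sole candidate).
row 2, column 1 = 5: row 2 has {1,2,3,4,6}; col 1 has {1,2,3,4,6}; box has {1,2,3,4,6} → only 5 remains.

521634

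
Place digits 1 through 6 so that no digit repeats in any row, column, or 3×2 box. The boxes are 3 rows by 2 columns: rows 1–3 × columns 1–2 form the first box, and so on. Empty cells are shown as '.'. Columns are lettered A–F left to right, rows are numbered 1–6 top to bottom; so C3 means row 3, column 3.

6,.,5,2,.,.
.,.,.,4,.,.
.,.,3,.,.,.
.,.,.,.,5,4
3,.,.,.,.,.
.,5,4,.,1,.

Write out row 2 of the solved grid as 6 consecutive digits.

516432

A6 = 2 (sole candidate).
A4 = 1 (sole candidate).
B4 = 6 (sole candidate).
C4 = 2 (sole candidate).
D4 = 3 (sole candidate).
B5 = 4 (sole candidate).
D6 = 6 (sole candidate).
F6 = 3 (sole candidate).
F1 = 1 (sole candidate).
A2 = 5: row 2 has {4}; col 1 has {1,2,3,6}; box has {6} → only 5 remains.
A3 = 4 (sole candidate).
D3 = 1 (sole candidate).
C5 = 1 (sole candidate).
D5 = 5 (sole candidate).
B1 = 3 (sole candidate).
E1 = 4 (sole candidate).
C2 = 6: row 2 has {4,5}; col 3 has {1,2,3,4,5}; box has {1,2,3,4,5} → only 6 remains.
F2 = 2: row 2 has {4,5,6}; col 6 has {1,3,4}; box has {1,4} → only 2 remains.
B3 = 2 (sole candidate).
E3 = 6 (sole candidate).
F3 = 5 (sole candidate).
E5 = 2 (sole candidate).
F5 = 6 (sole candidate).
B2 = 1: row 2 has {2,4,5,6}; col 2 has {2,3,4,5,6}; box has {2,3,4,5,6} → only 1 remains.
E2 = 3: row 2 has {1,2,4,5,6}; col 5 has {1,2,4,5,6}; box has {1,2,4,5,6} → only 3 remains.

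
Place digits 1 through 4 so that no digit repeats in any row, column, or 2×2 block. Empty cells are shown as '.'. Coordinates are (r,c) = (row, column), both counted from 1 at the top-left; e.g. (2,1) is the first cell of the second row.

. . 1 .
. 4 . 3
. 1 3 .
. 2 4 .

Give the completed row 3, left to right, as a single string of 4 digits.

(1,2) = 3: row 1 has {1}; col 2 has {1,2,4}; box has {4} → only 3 remains.
(2,3) = 2: row 2 has {3,4}; col 3 has {1,3,4}; box has {1,3} → only 2 remains.
(3,1) = 4: row 3 has {1,3}; col 1 has {}; box has {1,2} → only 4 remains.
(3,4) = 2: row 3 has {1,3,4}; col 4 has {3}; box has {3,4} → only 2 remains.

4132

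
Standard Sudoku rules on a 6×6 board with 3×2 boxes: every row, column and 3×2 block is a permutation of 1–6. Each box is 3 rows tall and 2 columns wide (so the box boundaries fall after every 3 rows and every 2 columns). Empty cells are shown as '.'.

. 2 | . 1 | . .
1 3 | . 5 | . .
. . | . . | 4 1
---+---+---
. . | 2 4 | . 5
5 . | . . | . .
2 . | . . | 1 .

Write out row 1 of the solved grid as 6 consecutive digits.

row 3, column 1 = 6 (sole candidate).
row 3, column 2 = 5 (sole candidate).
row 3, column 3 = 3 (sole candidate).
row 3, column 4 = 2 (sole candidate).
row 4, column 1 = 3 (sole candidate).
row 4, column 5 = 6 (sole candidate).
row 1, column 1 = 4: row 1 has {1,2}; col 1 has {1,2,3,5,6}; box has {1,2,3,5,6} → only 4 remains.
row 1, column 3 = 6: row 1 has {1,2,4}; col 3 has {2,3}; box has {1,2,3,5} → only 6 remains.
row 1, column 6 = 3: row 1 has {1,2,4,6}; col 6 has {1,5}; box has {1,4} → only 3 remains.
row 2, column 3 = 4 (sole candidate).
row 2, column 5 = 2 (sole candidate).
row 2, column 6 = 6 (sole candidate).
row 4, column 2 = 1 (sole candidate).
row 5, column 3 = 1 (sole candidate).
row 5, column 5 = 3 (sole candidate).
row 6, column 3 = 5 (sole candidate).
row 6, column 6 = 4 (sole candidate).
row 1, column 5 = 5: row 1 has {1,2,3,4,6}; col 5 has {1,2,3,4,6}; box has {1,2,3,4,6} → only 5 remains.

426153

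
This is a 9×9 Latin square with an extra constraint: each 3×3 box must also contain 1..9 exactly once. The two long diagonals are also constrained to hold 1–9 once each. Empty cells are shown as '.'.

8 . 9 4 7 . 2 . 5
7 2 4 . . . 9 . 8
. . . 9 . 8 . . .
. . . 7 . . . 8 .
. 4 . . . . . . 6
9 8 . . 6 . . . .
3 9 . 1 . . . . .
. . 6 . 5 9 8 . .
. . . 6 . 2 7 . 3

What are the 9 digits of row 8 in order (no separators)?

276359814

r8c4 = 3: row 8 has {5,6,8,9}; col 4 has {1,4,6,7,9}; box has {1,2,5,6,9} → only 3 remains.
r2c4 = 5 (sole candidate).
r6c4 = 2 (sole candidate).
r5c4 = 8 (sole candidate).
r3c5 = 2 (hidden single in row 3).
r8c2 = 7: in row 8, 7 can only go here (every other open cell in that row sees a 7).
r7c3 = 8 (sole candidate).
r7c5 = 4 (sole candidate).
r7c6 = 7 (sole candidate).
r7c9 = 2 (sole candidate).
r9c5 = 8 (sole candidate).
r8c1 = 2: in row 8, 2 can only go here (every other open cell in that row sees a 2).
r4c3 = 2 (hidden single in row 4).
r5c8 = 2 (hidden single in row 5).
r5c3 = 7 (hidden single in row 5).
r5c5 = 9 (hidden single in row 5).
r4c9 = 9 (hidden single in row 4).
r9c8 = 9 (hidden single in row 9).
r9c1 = 4 (hidden single in row 9).
r4c7 = 4 (hidden single in row 4).
r6c6 = 4 (hidden single in row 6).
r8c8 = 1: row 8 has {2,3,5,6,7,8,9}; col 8 has {2,8,9}; box has {2,3,7,8,9}; main diagonal has {2,3,4,7,8,9} → only 1 remains.
r8c9 = 4: row 8 has {1,2,3,5,6,7,8,9}; col 9 has {2,3,5,6,8,9}; box has {1,2,3,7,8,9} → only 4 remains.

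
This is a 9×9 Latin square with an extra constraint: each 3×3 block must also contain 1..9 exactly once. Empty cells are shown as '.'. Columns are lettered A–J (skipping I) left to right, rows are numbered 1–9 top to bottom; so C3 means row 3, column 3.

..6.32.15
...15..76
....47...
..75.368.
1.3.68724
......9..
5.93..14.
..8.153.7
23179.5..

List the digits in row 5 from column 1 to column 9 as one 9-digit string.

153968724

F2 = 9 (sole candidate).
E4 = 2 (sole candidate).
J4 = 1 (sole candidate).
D5 = 9: row 5 has {1,2,3,4,6,7,8}; col 4 has {1,3,5,7}; box has {2,3,5,6,8} → only 9 remains.
D6 = 4 (sole candidate).
E6 = 7 (sole candidate).
F6 = 1 (sole candidate).
J6 = 3 (sole candidate).
E7 = 8 (sole candidate).
F7 = 6 (sole candidate).
J7 = 2 (sole candidate).
D8 = 2 (sole candidate).
F9 = 4 (sole candidate).
H9 = 6 (sole candidate).
J9 = 8 (sole candidate).
D1 = 8 (sole candidate).
G1 = 4 (sole candidate).
D3 = 6 (sole candidate).
J3 = 9 (sole candidate).
B5 = 5: row 5 has {1,2,3,4,6,7,8,9}; col 2 has {3}; box has {1,3,7} → only 5 remains.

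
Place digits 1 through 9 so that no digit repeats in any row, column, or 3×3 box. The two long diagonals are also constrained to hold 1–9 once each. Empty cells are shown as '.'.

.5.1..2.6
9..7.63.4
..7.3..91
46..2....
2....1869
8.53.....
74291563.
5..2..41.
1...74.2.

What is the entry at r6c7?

7

r1c1 = 3 (sole candidate).
r3c1 = 6 (sole candidate).
r3c7 = 5 (sole candidate).
r5c3 = 3 (sole candidate).
r5c5 = 4 (sole candidate).
r6c6 = 9 (sole candidate).
r7c9 = 8 (sole candidate).
r8c9 = 7 (sole candidate).
r9c7 = 9 (sole candidate).
r9c9 = 5 (sole candidate).
r1c6 = 8 (sole candidate).
r1c8 = 7 (sole candidate).
r2c5 = 5 (sole candidate).
r2c8 = 8 (sole candidate).
r3c4 = 4 (sole candidate).
r3c6 = 2 (sole candidate).
r4c4 = 8 (sole candidate).
r4c6 = 7 (sole candidate).
r4c7 = 1 (sole candidate).
r4c8 = 5 (sole candidate).
r4c9 = 3 (sole candidate).
r5c2 = 7 (sole candidate).
r5c4 = 5 (sole candidate).
r6c2 = 1 (sole candidate).
r6c5 = 6 (sole candidate).
r6c7 = 7: row 6 has {1,3,5,6,8,9}; col 7 has {1,2,3,4,5,6,8,9}; box has {1,3,5,6,8,9} → only 7 remains.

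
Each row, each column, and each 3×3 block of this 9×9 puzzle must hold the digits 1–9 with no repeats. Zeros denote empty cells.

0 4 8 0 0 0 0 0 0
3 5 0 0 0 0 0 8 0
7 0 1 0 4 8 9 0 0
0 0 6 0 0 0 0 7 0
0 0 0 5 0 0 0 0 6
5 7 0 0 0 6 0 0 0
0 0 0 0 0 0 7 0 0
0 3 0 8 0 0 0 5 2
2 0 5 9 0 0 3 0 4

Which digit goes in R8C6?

4

R2C7 = 4 (hidden single in row 2).
R3C9 = 5 (hidden single in row 3).
R4C7 = 5 (hidden single in row 4).
R9C2 = 8 (hidden single in row 9).
R7C9 = 8 (hidden single in row 7).
R8C3 = 7 (hidden single in column 3).
R8C1 = 9 (hidden single in row 8).
R1C1 = 6 (sole candidate).
R3C2 = 2 (sole candidate).
R7C3 = 4 (sole candidate).
R2C3 = 9 (sole candidate).
R7C1 = 1 (sole candidate).
R7C2 = 6 (sole candidate).
R7C8 = 9 (sole candidate).
R8C6 = 4: in row 8, 4 can only go here (every other open cell in that row sees a 4).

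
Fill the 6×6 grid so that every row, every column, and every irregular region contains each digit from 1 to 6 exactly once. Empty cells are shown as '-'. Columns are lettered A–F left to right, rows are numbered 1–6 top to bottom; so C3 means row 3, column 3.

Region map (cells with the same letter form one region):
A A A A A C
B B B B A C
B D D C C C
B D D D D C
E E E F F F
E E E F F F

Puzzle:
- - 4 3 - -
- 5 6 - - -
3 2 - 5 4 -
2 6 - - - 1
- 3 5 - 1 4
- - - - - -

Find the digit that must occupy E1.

B1 = 1: row 1 has {3,4}; col 2 has {2,3,5,6}; region has {3,4} → only 1 remains.
E2 = 2: row 2 has {5,6}; col 5 has {1,4}; region has {1,3,4} → only 2 remains.
F2 = 3: row 2 has {2,5,6}; col 6 has {1,4}; region has {1,4,5} → only 3 remains.
C3 = 1: row 3 has {2,3,4,5}; col 3 has {4,5,6}; region has {2,6} → only 1 remains.
F3 = 6: row 3 has {1,2,3,4,5}; col 6 has {1,3,4}; region has {1,3,4,5} → only 6 remains.
C4 = 3: row 4 has {1,2,6}; col 3 has {1,4,5,6}; region has {1,2,6} → only 3 remains.
D4 = 4: row 4 has {1,2,3,6}; col 4 has {3,5}; region has {1,2,3,6} → only 4 remains.
E4 = 5: row 4 has {1,2,3,4,6}; col 5 has {1,2,4}; region has {1,2,3,4,6} → only 5 remains.
A5 = 6: row 5 has {1,3,4,5}; col 1 has {2,3}; region has {3,5} → only 6 remains.
D5 = 2: row 5 has {1,3,4,5,6}; col 4 has {3,4,5}; region has {1,4} → only 2 remains.
B6 = 4: row 6 has {}; col 2 has {1,2,3,5,6}; region has {3,5,6} → only 4 remains.
C6 = 2: row 6 has {4}; col 3 has {1,3,4,5,6}; region has {3,4,5,6} → only 2 remains.
D6 = 6: row 6 has {2,4}; col 4 has {2,3,4,5}; region has {1,2,4} → only 6 remains.
E6 = 3: row 6 has {2,4,6}; col 5 has {1,2,4,5}; region has {1,2,4,6} → only 3 remains.
F6 = 5: row 6 has {2,3,4,6}; col 6 has {1,3,4,6}; region has {1,2,3,4,6} → only 5 remains.
A1 = 5: row 1 has {1,3,4}; col 1 has {2,3,6}; region has {1,2,3,4} → only 5 remains.
E1 = 6: row 1 has {1,3,4,5}; col 5 has {1,2,3,4,5}; region has {1,2,3,4,5} → only 6 remains.

6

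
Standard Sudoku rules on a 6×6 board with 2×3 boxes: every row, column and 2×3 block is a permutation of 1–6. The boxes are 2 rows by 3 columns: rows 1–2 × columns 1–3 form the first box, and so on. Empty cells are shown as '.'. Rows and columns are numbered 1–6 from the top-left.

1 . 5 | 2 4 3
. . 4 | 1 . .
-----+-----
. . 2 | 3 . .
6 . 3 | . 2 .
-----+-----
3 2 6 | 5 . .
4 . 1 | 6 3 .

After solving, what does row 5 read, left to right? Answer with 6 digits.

326514

row 1, column 2 = 6: row 1 has {1,2,3,4,5}; col 2 has {2}; box has {1,4,5} → only 6 remains.
row 2, column 1 = 2: row 2 has {1,4}; col 1 has {1,3,4,6}; box has {1,4,5,6} → only 2 remains.
row 2, column 2 = 3: row 2 has {1,2,4}; col 2 has {2,6}; box has {1,2,4,5,6} → only 3 remains.
row 3, column 1 = 5: row 3 has {2,3}; col 1 has {1,2,3,4,6}; box has {2,3,6} → only 5 remains.
row 4, column 4 = 4: row 4 has {2,3,6}; col 4 has {1,2,3,5,6}; box has {2,3} → only 4 remains.
row 5, column 5 = 1: row 5 has {2,3,5,6}; col 5 has {2,3,4}; box has {3,5,6} → only 1 remains.
row 5, column 6 = 4: row 5 has {1,2,3,5,6}; col 6 has {3}; box has {1,3,5,6} → only 4 remains.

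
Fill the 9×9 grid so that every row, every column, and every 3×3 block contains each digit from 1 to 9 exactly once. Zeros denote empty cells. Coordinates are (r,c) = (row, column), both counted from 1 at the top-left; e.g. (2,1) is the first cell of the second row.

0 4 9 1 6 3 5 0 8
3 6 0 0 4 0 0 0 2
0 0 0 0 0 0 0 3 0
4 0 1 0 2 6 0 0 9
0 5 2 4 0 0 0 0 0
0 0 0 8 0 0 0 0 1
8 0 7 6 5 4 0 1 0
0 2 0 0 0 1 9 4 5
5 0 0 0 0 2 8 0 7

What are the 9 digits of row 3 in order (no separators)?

(1,8) = 7: row 1 has {1,3,4,5,6,8,9}; col 8 has {1,3,4}; box has {2,3,5,8} → only 7 remains.
(2,7) = 1: row 2 has {2,3,4,6}; col 7 has {5,8,9}; box has {2,3,5,7,8} → only 1 remains.
(2,8) = 9: row 2 has {1,2,3,4,6}; col 8 has {1,3,4,7}; box has {1,2,3,5,7,8} → only 9 remains.
(7,9) = 3: row 7 has {1,4,5,6,7,8}; col 9 has {1,2,5,7,8,9}; box has {1,4,5,7,8,9} → only 3 remains.
(8,1) = 6: row 8 has {1,2,4,5,9}; col 1 has {3,4,5,8}; box has {2,5,7,8} → only 6 remains.
(8,3) = 3: row 8 has {1,2,4,5,6,9}; col 3 has {1,2,7,9}; box has {2,5,6,7,8} → only 3 remains.
(8,4) = 7: row 8 has {1,2,3,4,5,6,9}; col 4 has {1,4,6,8}; box has {1,2,4,5,6} → only 7 remains.
(8,5) = 8: row 8 has {1,2,3,4,5,6,7,9}; col 5 has {2,4,5,6}; box has {1,2,4,5,6,7} → only 8 remains.
(9,3) = 4: row 9 has {2,5,7,8}; col 3 has {1,2,3,7,9}; box has {2,3,5,6,7,8} → only 4 remains.
(9,8) = 6: row 9 has {2,4,5,7,8}; col 8 has {1,3,4,7,9}; box has {1,3,4,5,7,8,9} → only 6 remains.
(1,1) = 2: row 1 has {1,3,4,5,6,7,8,9}; col 1 has {3,4,5,6,8}; box has {3,4,6,9} → only 2 remains.
(2,4) = 5: row 2 has {1,2,3,4,6,9}; col 4 has {1,4,6,7,8}; box has {1,3,4,6} → only 5 remains.
(4,4) = 3: row 4 has {1,2,4,6,9}; col 4 has {1,4,5,6,7,8}; box has {2,4,6,8} → only 3 remains.
(4,7) = 7: row 4 has {1,2,3,4,6,9}; col 7 has {1,5,8,9}; box has {1,9} → only 7 remains.
(5,8) = 8: row 5 has {2,4,5}; col 8 has {1,3,4,6,7,9}; box has {1,7,9} → only 8 remains.
(5,9) = 6: row 5 has {2,4,5,8}; col 9 has {1,2,3,5,7,8,9}; box has {1,7,8,9} → only 6 remains.
(6,3) = 6: row 6 has {1,8}; col 3 has {1,2,3,4,7,9}; box has {1,2,4,5} → only 6 remains.
(7,2) = 9: row 7 has {1,3,4,5,6,7,8}; col 2 has {2,4,5,6}; box has {2,3,4,5,6,7,8} → only 9 remains.
(7,7) = 2: row 7 has {1,3,4,5,6,7,8,9}; col 7 has {1,5,7,8,9}; box has {1,3,4,5,6,7,8,9} → only 2 remains.
(9,2) = 1: row 9 has {2,4,5,6,7,8}; col 2 has {2,4,5,6,9}; box has {2,3,4,5,6,7,8,9} → only 1 remains.
(9,4) = 9: row 9 has {1,2,4,5,6,7,8}; col 4 has {1,3,4,5,6,7,8}; box has {1,2,4,5,6,7,8} → only 9 remains.
(9,5) = 3: row 9 has {1,2,4,5,6,7,8,9}; col 5 has {2,4,5,6,8}; box has {1,2,4,5,6,7,8,9} → only 3 remains.
(2,3) = 8: row 2 has {1,2,3,4,5,6,9}; col 3 has {1,2,3,4,6,7,9}; box has {2,3,4,6,9} → only 8 remains.
(2,6) = 7: row 2 has {1,2,3,4,5,6,8,9}; col 6 has {1,2,3,4,6}; box has {1,3,4,5,6} → only 7 remains.
(3,2) = 7: row 3 has {3}; col 2 has {1,2,4,5,6,9}; box has {2,3,4,6,8,9} → only 7 remains.
(3,3) = 5: row 3 has {3,7}; col 3 has {1,2,3,4,6,7,8,9}; box has {2,3,4,6,7,8,9} → only 5 remains.
(3,4) = 2: row 3 has {3,5,7}; col 4 has {1,3,4,5,6,7,8,9}; box has {1,3,4,5,6,7} → only 2 remains.
(3,5) = 9: row 3 has {2,3,5,7}; col 5 has {2,3,4,5,6,8}; box has {1,2,3,4,5,6,7} → only 9 remains.
(3,6) = 8: row 3 has {2,3,5,7,9}; col 6 has {1,2,3,4,6,7}; box has {1,2,3,4,5,6,7,9} → only 8 remains.
(3,9) = 4: row 3 has {2,3,5,7,8,9}; col 9 has {1,2,3,5,6,7,8,9}; box has {1,2,3,5,7,8,9} → only 4 remains.
(4,2) = 8: row 4 has {1,2,3,4,6,7,9}; col 2 has {1,2,4,5,6,7,9}; box has {1,2,4,5,6} → only 8 remains.
(4,8) = 5: row 4 has {1,2,3,4,6,7,8,9}; col 8 has {1,3,4,6,7,8,9}; box has {1,6,7,8,9} → only 5 remains.
(5,6) = 9: row 5 has {2,4,5,6,8}; col 6 has {1,2,3,4,6,7,8}; box has {2,3,4,6,8} → only 9 remains.
(5,7) = 3: row 5 has {2,4,5,6,8,9}; col 7 has {1,2,5,7,8,9}; box has {1,5,6,7,8,9} → only 3 remains.
(6,2) = 3: row 6 has {1,6,8}; col 2 has {1,2,4,5,6,7,8,9}; box has {1,2,4,5,6,8} → only 3 remains.
(6,5) = 7: row 6 has {1,3,6,8}; col 5 has {2,3,4,5,6,8,9}; box has {2,3,4,6,8,9} → only 7 remains.
(6,6) = 5: row 6 has {1,3,6,7,8}; col 6 has {1,2,3,4,6,7,8,9}; box has {2,3,4,6,7,8,9} → only 5 remains.
(6,7) = 4: row 6 has {1,3,5,6,7,8}; col 7 has {1,2,3,5,7,8,9}; box has {1,3,5,6,7,8,9} → only 4 remains.
(6,8) = 2: row 6 has {1,3,4,5,6,7,8}; col 8 has {1,3,4,5,6,7,8,9}; box has {1,3,4,5,6,7,8,9} → only 2 remains.
(3,1) = 1: row 3 has {2,3,4,5,7,8,9}; col 1 has {2,3,4,5,6,8}; box has {2,3,4,5,6,7,8,9} → only 1 remains.
(3,7) = 6: row 3 has {1,2,3,4,5,7,8,9}; col 7 has {1,2,3,4,5,7,8,9}; box has {1,2,3,4,5,7,8,9} → only 6 remains.

175298634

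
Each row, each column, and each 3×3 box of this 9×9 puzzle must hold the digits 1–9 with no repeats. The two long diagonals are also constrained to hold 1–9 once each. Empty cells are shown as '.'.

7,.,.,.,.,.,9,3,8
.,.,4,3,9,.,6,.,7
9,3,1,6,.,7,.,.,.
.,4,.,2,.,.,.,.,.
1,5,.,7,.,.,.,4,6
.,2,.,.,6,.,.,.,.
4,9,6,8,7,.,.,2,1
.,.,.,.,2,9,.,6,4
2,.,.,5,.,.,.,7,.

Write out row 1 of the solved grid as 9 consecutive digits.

R1C2 = 6: row 1 has {3,7,8,9}; col 2 has {2,3,4,5,9}; box has {1,3,4,7,9} → only 6 remains.
R2C2 = 8: row 2 has {3,4,6,7,9}; col 2 has {2,3,4,5,6,9}; box has {1,3,4,6,7,9}; main diagonal has {1,2,6,7} → only 8 remains.
R3C8 = 5: row 3 has {1,3,6,7,9}; col 8 has {2,3,4,6,7}; box has {3,6,7,8,9} → only 5 remains.
R3C9 = 2: row 3 has {1,3,5,6,7,9}; col 9 has {1,4,6,7,8}; box has {3,5,6,7,8,9} → only 2 remains.
R5C5 = 3: row 5 has {1,4,5,6,7}; col 5 has {2,6,7,9}; box has {2,6,7}; main diagonal has {1,2,6,7,8}; anti-diagonal has {2,6,8} → only 3 remains.
R5C6 = 8: row 5 has {1,3,4,5,6,7}; col 6 has {7,9}; box has {2,3,6,7} → only 8 remains.
R5C7 = 2: row 5 has {1,3,4,5,6,7,8}; col 7 has {6,9}; box has {4,6} → only 2 remains.
R7C6 = 3: row 7 has {1,2,4,6,7,8,9}; col 6 has {7,8,9}; box has {2,5,7,8,9} → only 3 remains.
R7C7 = 5: row 7 has {1,2,3,4,6,7,8,9}; col 7 has {2,6,9}; box has {1,2,4,6,7}; main diagonal has {1,2,3,6,7,8} → only 5 remains.
R8C4 = 1: row 8 has {2,4,6,9}; col 4 has {2,3,5,6,7,8}; box has {2,3,5,7,8,9} → only 1 remains.
R9C2 = 1: row 9 has {2,5,7}; col 2 has {2,3,4,5,6,8,9}; box has {2,4,6,9} → only 1 remains.
R9C5 = 4: row 9 has {1,2,5,7}; col 5 has {2,3,6,7,9}; box has {1,2,3,5,7,8,9} → only 4 remains.
R9C6 = 6: row 9 has {1,2,4,5,7}; col 6 has {3,7,8,9}; box has {1,2,3,4,5,7,8,9} → only 6 remains.
R9C9 = 9: row 9 has {1,2,4,5,6,7}; col 9 has {1,2,4,6,7,8}; box has {1,2,4,5,6,7}; main diagonal has {1,2,3,5,6,7,8} → only 9 remains.
R1C4 = 4: row 1 has {3,6,7,8,9}; col 4 has {1,2,3,5,6,7,8}; box has {3,6,7,9} → only 4 remains.
R2C1 = 5: row 2 has {3,4,6,7,8,9}; col 1 has {1,2,4,7,9}; box has {1,3,4,6,7,8,9} → only 5 remains.
R2C8 = 1: row 2 has {3,4,5,6,7,8,9}; col 8 has {2,3,4,5,6,7}; box has {2,3,5,6,7,8,9}; anti-diagonal has {2,3,6,8} → only 1 remains.
R3C5 = 8: row 3 has {1,2,3,5,6,7,9}; col 5 has {2,3,4,6,7,9}; box has {3,4,6,7,9} → only 8 remains.
R3C7 = 4: row 3 has {1,2,3,5,6,7,8,9}; col 7 has {2,5,6,9}; box has {1,2,3,5,6,7,8,9}; anti-diagonal has {1,2,3,6,8} → only 4 remains.
R4C6 = 5: row 4 has {2,4}; col 6 has {3,6,7,8,9}; box has {2,3,6,7,8}; anti-diagonal has {1,2,3,4,6,8} → only 5 remains.
R4C9 = 3: row 4 has {2,4,5}; col 9 has {1,2,4,6,7,8,9}; box has {2,4,6} → only 3 remains.
R5C3 = 9: row 5 has {1,2,3,4,5,6,7,8}; col 3 has {1,4,6}; box has {1,2,4,5} → only 9 remains.
R6C4 = 9: row 6 has {2,6}; col 4 has {1,2,3,4,5,6,7,8}; box has {2,3,5,6,7,8}; anti-diagonal has {1,2,3,4,5,6,8} → only 9 remains.
R6C6 = 4: row 6 has {2,6,9}; col 6 has {3,5,6,7,8,9}; box has {2,3,5,6,7,8,9}; main diagonal has {1,2,3,5,6,7,8,9} → only 4 remains.
R6C8 = 8: row 6 has {2,4,6,9}; col 8 has {1,2,3,4,5,6,7}; box has {2,3,4,6} → only 8 remains.
R6C9 = 5: row 6 has {2,4,6,8,9}; col 9 has {1,2,3,4,6,7,8,9}; box has {2,3,4,6,8} → only 5 remains.
R8C2 = 7: row 8 has {1,2,4,6,9}; col 2 has {1,2,3,4,5,6,8,9}; box has {1,2,4,6,9}; anti-diagonal has {1,2,3,4,5,6,8,9} → only 7 remains.
R1C3 = 2: row 1 has {3,4,6,7,8,9}; col 3 has {1,4,6,9}; box has {1,3,4,5,6,7,8,9} → only 2 remains.
R1C6 = 1: row 1 has {2,3,4,6,7,8,9}; col 6 has {3,4,5,6,7,8,9}; box has {3,4,6,7,8,9} → only 1 remains.
R2C6 = 2: row 2 has {1,3,4,5,6,7,8,9}; col 6 has {1,3,4,5,6,7,8,9}; box has {1,3,4,6,7,8,9} → only 2 remains.
R4C5 = 1: row 4 has {2,3,4,5}; col 5 has {2,3,4,6,7,8,9}; box has {2,3,4,5,6,7,8,9} → only 1 remains.
R4C7 = 7: row 4 has {1,2,3,4,5}; col 7 has {2,4,5,6,9}; box has {2,3,4,5,6,8} → only 7 remains.
R4C8 = 9: row 4 has {1,2,3,4,5,7}; col 8 has {1,2,3,4,5,6,7,8}; box has {2,3,4,5,6,7,8} → only 9 remains.
R6C1 = 3: row 6 has {2,4,5,6,8,9}; col 1 has {1,2,4,5,7,9}; box has {1,2,4,5,9} → only 3 remains.
R6C3 = 7: row 6 has {2,3,4,5,6,8,9}; col 3 has {1,2,4,6,9}; box has {1,2,3,4,5,9} → only 7 remains.
R6C7 = 1: row 6 has {2,3,4,5,6,7,8,9}; col 7 has {2,4,5,6,7,9}; box has {2,3,4,5,6,7,8,9} → only 1 remains.
R8C1 = 8: row 8 has {1,2,4,6,7,9}; col 1 has {1,2,3,4,5,7,9}; box has {1,2,4,6,7,9} → only 8 remains.
R8C7 = 3: row 8 has {1,2,4,6,7,8,9}; col 7 has {1,2,4,5,6,7,9}; box has {1,2,4,5,6,7,9} → only 3 remains.
R9C3 = 3: row 9 has {1,2,4,5,6,7,9}; col 3 has {1,2,4,6,7,9}; box has {1,2,4,6,7,8,9} → only 3 remains.
R9C7 = 8: row 9 has {1,2,3,4,5,6,7,9}; col 7 has {1,2,3,4,5,6,7,9}; box has {1,2,3,4,5,6,7,9} → only 8 remains.
R1C5 = 5: row 1 has {1,2,3,4,6,7,8,9}; col 5 has {1,2,3,4,6,7,8,9}; box has {1,2,3,4,6,7,8,9} → only 5 remains.

762451938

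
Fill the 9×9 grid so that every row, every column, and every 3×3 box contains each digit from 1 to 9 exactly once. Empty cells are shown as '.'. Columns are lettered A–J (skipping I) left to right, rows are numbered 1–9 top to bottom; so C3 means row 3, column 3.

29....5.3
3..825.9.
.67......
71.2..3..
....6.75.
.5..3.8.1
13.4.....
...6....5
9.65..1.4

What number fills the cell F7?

9

B2 = 4: row 2 has {2,3,5,8,9}; col 2 has {1,3,5,6,9}; box has {2,3,6,7,9} → only 4 remains.
C2 = 1: row 2 has {2,3,4,5,8,9}; col 3 has {6,7}; box has {2,3,4,6,7,9} → only 1 remains.
G2 = 6: row 2 has {1,2,3,4,5,8,9}; col 7 has {1,3,5,7,8}; box has {3,5,9} → only 6 remains.
J2 = 7: row 2 has {1,2,3,4,5,6,8,9}; col 9 has {1,3,4,5}; box has {3,5,6,9} → only 7 remains.
C1 = 8: row 1 has {2,3,5,9}; col 3 has {1,6,7}; box has {1,2,3,4,6,7,9} → only 8 remains.
A3 = 5: row 3 has {6,7}; col 1 has {1,2,3,7,9}; box has {1,2,3,4,6,7,8,9} → only 5 remains.
F1 = 6: in row 1, 6 can only go here (every other open cell in that row sees a 6).
E4 = 5: in row 4, 5 can only go here (every other open cell in that row sees a 5).
F4 = 8: in row 4, 8 can only go here (every other open cell in that row sees an 8).
C5 = 3: in row 5, 3 can only go here (every other open cell in that row sees a 3).
C7 = 5: in row 7, 5 can only go here (every other open cell in that row sees a 5).
A6 = 6: in column 1, 6 can only go here (every other open cell in that column sees a 6).
D3 = 3: in column 4, 3 can only go here (every other open cell in that column sees a 3).
G3 = 4: in column 7, 4 can only go here (every other open cell in that column sees a 4).
H1 = 1: row 1 has {2,3,5,6,8,9}; col 8 has {5,9}; box has {3,4,5,6,7,9} → only 1 remains.
D1 = 7: row 1 has {1,2,3,5,6,8,9}; col 4 has {2,3,4,5,6,8}; box has {2,3,5,6,8} → only 7 remains.
E1 = 4: row 1 has {1,2,3,5,6,7,8,9}; col 5 has {2,3,5,6}; box has {2,3,5,6,7,8} → only 4 remains.
D6 = 9: row 6 has {1,3,5,6,8}; col 4 has {2,3,4,5,6,7,8}; box has {2,3,5,6,8} → only 9 remains.
D5 = 1: row 5 has {3,5,6,7}; col 4 has {2,3,4,5,6,7,8,9}; box has {2,3,5,6,8,9} → only 1 remains.
F5 = 4: row 5 has {1,3,5,6,7}; col 6 has {5,6,8}; box has {1,2,3,5,6,8,9} → only 4 remains.
F6 = 7: row 6 has {1,3,5,6,8,9}; col 6 has {4,5,6,8}; box has {1,2,3,4,5,6,8,9} → only 7 remains.
A5 = 8: row 5 has {1,3,4,5,6,7}; col 1 has {1,2,3,5,6,7,9}; box has {1,3,5,6,7} → only 8 remains.
B5 = 2: row 5 has {1,3,4,5,6,7,8}; col 2 has {1,3,4,5,6,9}; box has {1,3,5,6,7,8} → only 2 remains.
J5 = 9: row 5 has {1,2,3,4,5,6,7,8}; col 9 has {1,3,4,5,7}; box has {1,3,5,7,8} → only 9 remains.
C6 = 4: row 6 has {1,3,5,6,7,8,9}; col 3 has {1,3,5,6,7,8}; box has {1,2,3,5,6,7,8} → only 4 remains.
H6 = 2: row 6 has {1,3,4,5,6,7,8,9}; col 8 has {1,5,9}; box has {1,3,5,7,8,9} → only 2 remains.
A8 = 4: row 8 has {5,6}; col 1 has {1,2,3,5,6,7,8,9}; box has {1,3,5,6,9} → only 4 remains.
C8 = 2: row 8 has {4,5,6}; col 3 has {1,3,4,5,6,7,8}; box has {1,3,4,5,6,9} → only 2 remains.
G8 = 9: row 8 has {2,4,5,6}; col 7 has {1,3,4,5,6,7,8}; box has {1,4,5} → only 9 remains.
H3 = 8: row 3 has {3,4,5,6,7}; col 8 has {1,2,5,9}; box has {1,3,4,5,6,7,9} → only 8 remains.
J3 = 2: row 3 has {3,4,5,6,7,8}; col 9 has {1,3,4,5,7,9}; box has {1,3,4,5,6,7,8,9} → only 2 remains.
C4 = 9: row 4 has {1,2,3,5,7,8}; col 3 has {1,2,3,4,5,6,7,8}; box has {1,2,3,4,5,6,7,8} → only 9 remains.
J4 = 6: row 4 has {1,2,3,5,7,8,9}; col 9 has {1,2,3,4,5,7,9}; box has {1,2,3,5,7,8,9} → only 6 remains.
G7 = 2: row 7 has {1,3,4,5}; col 7 has {1,3,4,5,6,7,8,9}; box has {1,4,5,9} → only 2 remains.
J7 = 8: row 7 has {1,2,3,4,5}; col 9 has {1,2,3,4,5,6,7,9}; box has {1,2,4,5,9} → only 8 remains.
H4 = 4: row 4 has {1,2,3,5,6,7,8,9}; col 8 has {1,2,5,8,9}; box has {1,2,3,5,6,7,8,9} → only 4 remains.
F7 = 9: row 7 has {1,2,3,4,5,8}; col 6 has {4,5,6,7,8}; box has {4,5,6} → only 9 remains.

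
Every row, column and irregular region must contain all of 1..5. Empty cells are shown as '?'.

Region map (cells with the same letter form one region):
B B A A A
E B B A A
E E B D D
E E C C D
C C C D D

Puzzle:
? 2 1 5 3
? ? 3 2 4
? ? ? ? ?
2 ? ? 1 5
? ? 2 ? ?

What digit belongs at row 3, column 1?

row 1, column 1 = 4: row 1 has {1,2,3,5}; col 1 has {2}; region has {2,3} → only 4 remains.
row 3, column 3 = 5: row 3 has {}; col 3 has {1,2,3}; region has {2,3,4} → only 5 remains.
row 4, column 3 = 4: row 4 has {1,2,5}; col 3 has {1,2,3,5}; region has {1,2} → only 4 remains.
row 5, column 5 = 1: row 5 has {2}; col 5 has {3,4,5}; region has {5} → only 1 remains.
row 2, column 2 = 1: row 2 has {2,3,4}; col 2 has {2}; region has {2,3,4,5} → only 1 remains.
row 3, column 5 = 2: row 3 has {5}; col 5 has {1,3,4,5}; region has {1,5} → only 2 remains.
row 4, column 2 = 3: row 4 has {1,2,4,5}; col 2 has {1,2}; region has {2} → only 3 remains.
row 5, column 2 = 5: row 5 has {1,2}; col 2 has {1,2,3}; region has {1,2,4} → only 5 remains.
row 2, column 1 = 5: row 2 has {1,2,3,4}; col 1 has {2,4}; region has {2,3} → only 5 remains.
row 3, column 1 = 1: row 3 has {2,5}; col 1 has {2,4,5}; region has {2,3,5} → only 1 remains.

1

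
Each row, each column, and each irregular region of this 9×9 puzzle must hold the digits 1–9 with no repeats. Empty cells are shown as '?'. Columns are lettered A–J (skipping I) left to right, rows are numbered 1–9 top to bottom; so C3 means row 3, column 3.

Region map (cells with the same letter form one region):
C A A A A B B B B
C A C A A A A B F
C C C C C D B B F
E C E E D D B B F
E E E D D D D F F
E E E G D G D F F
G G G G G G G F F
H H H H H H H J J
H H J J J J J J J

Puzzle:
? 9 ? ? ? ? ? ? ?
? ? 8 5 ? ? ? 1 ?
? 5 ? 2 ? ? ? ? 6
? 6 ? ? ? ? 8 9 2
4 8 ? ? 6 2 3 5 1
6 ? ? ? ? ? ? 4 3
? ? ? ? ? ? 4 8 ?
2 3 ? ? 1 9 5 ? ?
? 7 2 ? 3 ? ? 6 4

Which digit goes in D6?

G3 = 7: row 3 has {2,5,6}; col 7 has {3,4,5,8}; region has {1,8,9} → only 7 remains.
H3 = 3: row 3 has {2,5,6,7}; col 8 has {1,4,5,6,8,9}; region has {1,7,8,9} → only 3 remains.
H8 = 7: row 8 has {1,2,3,5,9}; col 8 has {1,3,4,5,6,8,9}; region has {2,3,4,6} → only 7 remains.
J8 = 8: row 8 has {1,2,3,5,7,9}; col 9 has {1,2,3,4,6}; region has {2,3,4,6,7} → only 8 remains.
A9 = 8: row 9 has {2,3,4,6,7}; col 1 has {2,4,6}; region has {1,2,3,5,7,9} → only 8 remains.
H1 = 2: row 1 has {9}; col 8 has {1,3,4,5,6,7,8,9}; region has {1,3,7,8,9} → only 2 remains.
J1 = 5: row 1 has {2,9}; col 9 has {1,2,3,4,6,8}; region has {1,2,3,7,8,9} → only 5 remains.
G1 = 6: row 1 has {2,5,9}; col 7 has {3,4,5,7,8}; region has {1,2,3,5,7,8,9} → only 6 remains.
G2 = 2: row 2 has {1,5,8}; col 7 has {3,4,5,6,7,8}; region has {5,9} → only 2 remains.
F1 = 4: row 1 has {2,5,6,9}; col 6 has {2,9}; region has {1,2,3,5,6,7,8,9} → only 4 remains.
B2 = 4: row 2 has {1,2,5,8}; col 2 has {3,5,6,7,8,9}; region has {2,5,9} → only 4 remains.
E2 = 7: row 2 has {1,2,4,5,8}; col 5 has {1,3,6}; region has {2,4,5,9} → only 7 remains.
J2 = 9: row 2 has {1,2,4,5,7,8}; col 9 has {1,2,3,4,5,6,8}; region has {1,2,3,4,5,6,8} → only 9 remains.
J7 = 7: row 7 has {4,8}; col 9 has {1,2,3,4,5,6,8,9}; region has {1,2,3,4,5,6,8,9} → only 7 remains.
E1 = 8: row 1 has {2,4,5,6,9}; col 5 has {1,3,6,7}; region has {2,4,5,7,9} → only 8 remains.
A2 = 3: row 2 has {1,2,4,5,7,8,9}; col 1 has {2,4,6,8}; region has {2,5,6,8} → only 3 remains.
F2 = 6: row 2 has {1,2,3,4,5,7,8,9}; col 6 has {2,4,9}; region has {2,4,5,7,8,9} → only 6 remains.
A1 = 7: in row 1, 7 can only go here (every other open cell in that row sees a 7).
F3 = 8: in row 3, 8 can only go here (every other open cell in that row sees an 8).
E4 = 4: in row 4, 4 can only go here (every other open cell in that row sees a 4).
E3 = 9: row 3 has {2,3,5,6,7,8}; col 5 has {1,3,4,6,7,8}; region has {2,3,5,6,7,8} → only 9 remains.
E6 = 5: row 6 has {3,4,6}; col 5 has {1,3,4,6,7,8,9}; region has {2,3,4,6,8} → only 5 remains.
E7 = 2: row 7 has {4,7,8}; col 5 has {1,3,4,5,6,7,8,9}; region has {4} → only 2 remains.
A3 = 1: row 3 has {2,3,5,6,7,8,9}; col 1 has {2,3,4,6,7,8}; region has {2,3,5,6,7,8,9} → only 1 remains.
C3 = 4: row 3 has {1,2,3,5,6,7,8,9}; col 3 has {2,8}; region has {1,2,3,5,6,7,8,9} → only 4 remains.
A4 = 5: row 4 has {2,4,6,8,9}; col 1 has {1,2,3,4,6,7,8}; region has {4,6,8} → only 5 remains.
A7 = 9: row 7 has {2,4,7,8}; col 1 has {1,2,3,4,5,6,7,8}; region has {2,4} → only 9 remains.
B7 = 1: row 7 has {2,4,7,8,9}; col 2 has {3,4,5,6,7,8,9}; region has {2,4,9} → only 1 remains.
C8 = 6: row 8 has {1,2,3,5,7,8,9}; col 3 has {2,4,8}; region has {1,2,3,5,7,8,9} → only 6 remains.
D8 = 4: row 8 has {1,2,3,5,6,7,8,9}; col 4 has {2,5}; region has {1,2,3,5,6,7,8,9} → only 4 remains.
B6 = 2: row 6 has {3,4,5,6}; col 2 has {1,3,4,5,6,7,8,9}; region has {4,5,6,8} → only 2 remains.
F6 = 7: row 6 has {2,3,4,5,6}; col 6 has {2,4,6,8,9}; region has {1,2,4,9} → only 7 remains.
F4 = 1: row 4 has {2,4,5,6,8,9}; col 6 has {2,4,6,7,8,9}; region has {2,3,4,5,6,8} → only 1 remains.
D6 = 8: row 6 has {2,3,4,5,6,7}; col 4 has {2,4,5}; region has {1,2,4,7,9} → only 8 remains.

8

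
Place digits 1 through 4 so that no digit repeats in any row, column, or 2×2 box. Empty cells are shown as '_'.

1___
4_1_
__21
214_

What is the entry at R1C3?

3

R1C3 = 3: row 1 has {1}; col 3 has {1,2,4}; box has {1} → only 3 remains.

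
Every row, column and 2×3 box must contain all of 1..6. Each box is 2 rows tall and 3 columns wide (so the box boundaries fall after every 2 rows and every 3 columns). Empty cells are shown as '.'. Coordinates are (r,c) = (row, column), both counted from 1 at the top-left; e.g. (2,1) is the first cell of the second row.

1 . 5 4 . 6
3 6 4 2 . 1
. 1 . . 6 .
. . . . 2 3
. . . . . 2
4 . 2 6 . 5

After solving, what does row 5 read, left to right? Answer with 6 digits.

(1,2) = 2: row 1 has {1,4,5,6}; col 2 has {1,6}; box has {1,3,4,5,6} → only 2 remains.
(1,5) = 3: row 1 has {1,2,4,5,6}; col 5 has {2,6}; box has {1,2,4,6} → only 3 remains.
(2,5) = 5: row 2 has {1,2,3,4,6}; col 5 has {2,3,6}; box has {1,2,3,4,6} → only 5 remains.
(3,3) = 3: row 3 has {1,6}; col 3 has {2,4,5}; box has {1} → only 3 remains.
(3,4) = 5: row 3 has {1,3,6}; col 4 has {2,4,6}; box has {2,3,6} → only 5 remains.
(3,6) = 4: row 3 has {1,3,5,6}; col 6 has {1,2,3,5,6}; box has {2,3,5,6} → only 4 remains.
(4,3) = 6: row 4 has {2,3}; col 3 has {2,3,4,5}; box has {1,3} → only 6 remains.
(4,4) = 1: row 4 has {2,3,6}; col 4 has {2,4,5,6}; box has {2,3,4,5,6} → only 1 remains.
(5,3) = 1: row 5 has {2}; col 3 has {2,3,4,5,6}; box has {2,4} → only 1 remains.
(5,4) = 3: row 5 has {1,2}; col 4 has {1,2,4,5,6}; box has {2,5,6} → only 3 remains.
(5,5) = 4: row 5 has {1,2,3}; col 5 has {2,3,5,6}; box has {2,3,5,6} → only 4 remains.
(6,2) = 3: row 6 has {2,4,5,6}; col 2 has {1,2,6}; box has {1,2,4} → only 3 remains.
(6,5) = 1: row 6 has {2,3,4,5,6}; col 5 has {2,3,4,5,6}; box has {2,3,4,5,6} → only 1 remains.
(3,1) = 2: row 3 has {1,3,4,5,6}; col 1 has {1,3,4}; box has {1,3,6} → only 2 remains.
(4,1) = 5: row 4 has {1,2,3,6}; col 1 has {1,2,3,4}; box has {1,2,3,6} → only 5 remains.
(4,2) = 4: row 4 has {1,2,3,5,6}; col 2 has {1,2,3,6}; box has {1,2,3,5,6} → only 4 remains.
(5,1) = 6: row 5 has {1,2,3,4}; col 1 has {1,2,3,4,5}; box has {1,2,3,4} → only 6 remains.
(5,2) = 5: row 5 has {1,2,3,4,6}; col 2 has {1,2,3,4,6}; box has {1,2,3,4,6} → only 5 remains.

651342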